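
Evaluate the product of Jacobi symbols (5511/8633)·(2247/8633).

-1

By multiplicativity, (5511·2247/8633) = (5511/8633)·(2247/8633).
First factor (5511/8633):
8633 ≡ 1 (mod 4), so quadratic reciprocity gives (5511/8633) = (8633/5511). Reduce: 8633 ≡ 3122 (mod 5511). Now have (3122/5511).
Factor out 2: 3122 = 2·1561. Since 5511 ≡ 7 (mod 8), (2/5511) = +1. Now have (1561/5511).
1561 ≡ 1 (mod 4), so quadratic reciprocity gives (1561/5511) = (5511/1561). Reduce: 5511 ≡ 828 (mod 1561). Now have (828/1561).
Factor out 2: 828 = 2^2·207. Since 1561 ≡ 1 (mod 8), (2/1561) = +1, and (2/1561)^2 = +1. Now have (207/1561).
1561 ≡ 1 (mod 4), so quadratic reciprocity gives (207/1561) = (1561/207). Reduce: 1561 ≡ 112 (mod 207). Now have (112/207).
Factor out 2: 112 = 2^4·7. Since 207 ≡ 7 (mod 8), (2/207) = +1, and (2/207)^4 = +1. Now have (7/207).
Both 7 ≡ 3 and 207 ≡ 3 (mod 4), so reciprocity gives (7/207) = -(207/7). Reduce: 207 ≡ 4 (mod 7). Now have -(4/7).
Factor out 2: 4 = 2^2. Since 7 ≡ 7 (mod 8), (2/7) = +1, and (2/7)^2 = +1. Now have -(1/7).
(1/7) = 1. Collecting the sign factors: -1.
Second factor (2247/8633):
8633 ≡ 1 (mod 4), so quadratic reciprocity gives (2247/8633) = (8633/2247). Reduce: 8633 ≡ 1892 (mod 2247). Now have (1892/2247).
Factor out 2: 1892 = 2^2·473. Since 2247 ≡ 7 (mod 8), (2/2247) = +1, and (2/2247)^2 = +1. Now have (473/2247).
473 ≡ 1 (mod 4), so quadratic reciprocity gives (473/2247) = (2247/473). Reduce: 2247 ≡ 355 (mod 473). Now have (355/473).
473 ≡ 1 (mod 4), so quadratic reciprocity gives (355/473) = (473/355). Reduce: 473 ≡ 118 (mod 355). Now have (118/355).
Factor out 2: 118 = 2·59. Since 355 ≡ 3 (mod 8), (2/355) = -1. Now have -(59/355).
Both 59 ≡ 3 and 355 ≡ 3 (mod 4), so reciprocity gives (59/355) = -(355/59). Reduce: 355 ≡ 1 (mod 59). Now have (1/59).
(1/59) = 1. Collecting the sign factors: 1.
Product: (-1)·(1) = -1.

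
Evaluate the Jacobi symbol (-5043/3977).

0

Reduce the numerator: -5043 ≡ 2911 (mod 3977), so (-5043/3977) = (2911/3977).
3977 ≡ 1 (mod 4), so quadratic reciprocity gives (2911/3977) = (3977/2911). Reduce: 3977 ≡ 1066 (mod 2911). Now have (1066/2911).
Factor out 2: 1066 = 2·533. Since 2911 ≡ 7 (mod 8), (2/2911) = +1. Now have (533/2911).
533 ≡ 1 (mod 4), so quadratic reciprocity gives (533/2911) = (2911/533). Reduce: 2911 ≡ 246 (mod 533). Now have (246/533).
Factor out 2: 246 = 2·123. Since 533 ≡ 5 (mod 8), (2/533) = -1. Now have -(123/533).
533 ≡ 1 (mod 4), so quadratic reciprocity gives (123/533) = (533/123). Reduce: 533 ≡ 41 (mod 123). Now have -(41/123).
41 ≡ 1 (mod 4), so quadratic reciprocity gives (41/123) = (123/41). Reduce: 123 ≡ 0 (mod 41). Now have -(0/41).
The numerator is now 0 with denominator 41 > 1: the symbol is 0.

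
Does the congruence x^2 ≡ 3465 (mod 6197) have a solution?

no

(3465|6197)
  = (6197|3465)    [QR: 3465 ≡ 1 mod 4, sign kept]
  = (2732|3465)    [6197 ≡ 2732 mod 3465]
  = (683|3465)    [3465 ≡ 1 mod 8 ⇒ (2|3465)^2 = +1]
  = (3465|683)    [QR: 3465 ≡ 1 mod 4, sign kept]
  = (50|683)    [3465 ≡ 50 mod 683]
  = -(25|683)    [683 ≡ 3 mod 8 ⇒ (2|683) = -1]
  = -(683|25)    [QR: 25 ≡ 1 mod 4, sign kept]
  = -(8|25)    [683 ≡ 8 mod 25]
  = -(1|25)    [25 ≡ 1 mod 8 ⇒ (2|25)^3 = +1]
  = -1    [(1|25) = 1]
The Legendre symbol is -1, so x^2 ≡ 3465 (mod 6197) has no solution.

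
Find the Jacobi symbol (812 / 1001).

Factor out 2: 812 = 2^2·203. Since 1001 ≡ 1 (mod 8), (2 / 1001) = +1, and (2 / 1001)^2 = +1. Now have (203 / 1001).
1001 ≡ 1 (mod 4), so quadratic reciprocity gives (203 / 1001) = (1001 / 203). Reduce: 1001 ≡ 189 (mod 203). Now have (189 / 203).
189 ≡ 1 (mod 4), so quadratic reciprocity gives (189 / 203) = (203 / 189). Reduce: 203 ≡ 14 (mod 189). Now have (14 / 189).
Factor out 2: 14 = 2·7. Since 189 ≡ 5 (mod 8), (2 / 189) = -1. Now have -(7 / 189).
189 ≡ 1 (mod 4), so quadratic reciprocity gives (7 / 189) = (189 / 7). Reduce: 189 ≡ 0 (mod 7). Now have -(0 / 7).
The numerator is now 0 with denominator 7 > 1: the symbol is 0.

0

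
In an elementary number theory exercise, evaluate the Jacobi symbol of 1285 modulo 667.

(1285/667)
  = (618/667)    [1285 ≡ 618 mod 667]
  = -(309/667)    [667 ≡ 3 mod 8 ⇒ (2/667) = -1]
  = -(667/309)    [QR: 309 ≡ 1 mod 4, sign kept]
  = -(49/309)    [667 ≡ 49 mod 309]
  = -(309/49)    [QR: 49 ≡ 1 mod 4, sign kept]
  = -(15/49)    [309 ≡ 15 mod 49]
  = -(49/15)    [QR: 49 ≡ 1 mod 4, sign kept]
  = -(4/15)    [49 ≡ 4 mod 15]
  = -(1/15)    [15 ≡ 7 mod 8 ⇒ (2/15)^2 = +1]
  = -1    [(1/15) = 1]

-1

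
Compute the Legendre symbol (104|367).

Factor out 2: 104 = 2^3·13. Since 367 ≡ 7 (mod 8), (2|367) = +1, and (2|367)^3 = +1. Now have (13|367).
13 ≡ 1 (mod 4), so quadratic reciprocity gives (13|367) = (367|13). Reduce: 367 ≡ 3 (mod 13). Now have (3|13).
13 ≡ 1 (mod 4), so quadratic reciprocity gives (3|13) = (13|3). Reduce: 13 ≡ 1 (mod 3). Now have (1|3).
(1|3) = 1. Collecting the sign factors: 1.

1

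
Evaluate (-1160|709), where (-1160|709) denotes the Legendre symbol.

-1

Pull out -1: (-1160|709) = (-1|709)·(1160|709). Since 709 ≡ 1 (mod 4), (-1|709) = +1. Now have (1160|709).
Reduce the numerator: 1160 ≡ 451 (mod 709), so (1160|709) = (451|709).
709 ≡ 1 (mod 4), so quadratic reciprocity gives (451|709) = (709|451). Reduce: 709 ≡ 258 (mod 451). Now have (258|451).
Factor out 2: 258 = 2·129. Since 451 ≡ 3 (mod 8), (2|451) = -1. Now have -(129|451).
129 ≡ 1 (mod 4), so quadratic reciprocity gives (129|451) = (451|129). Reduce: 451 ≡ 64 (mod 129). Now have -(64|129).
Factor out 2: 64 = 2^6. Since 129 ≡ 1 (mod 8), (2|129) = +1, and (2|129)^6 = +1. Now have -(1|129).
(1|129) = 1. Collecting the sign factors: -1.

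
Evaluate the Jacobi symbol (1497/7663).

1

1497 ≡ 1 (mod 4), so quadratic reciprocity gives (1497/7663) = (7663/1497). Reduce: 7663 ≡ 178 (mod 1497). Now have (178/1497).
Factor out 2: 178 = 2·89. Since 1497 ≡ 1 (mod 8), (2/1497) = +1. Now have (89/1497).
89 ≡ 1 (mod 4), so quadratic reciprocity gives (89/1497) = (1497/89). Reduce: 1497 ≡ 73 (mod 89). Now have (73/89).
73 ≡ 1 (mod 4), so quadratic reciprocity gives (73/89) = (89/73). Reduce: 89 ≡ 16 (mod 73). Now have (16/73).
Factor out 2: 16 = 2^4. Since 73 ≡ 1 (mod 8), (2/73) = +1, and (2/73)^4 = +1. Now have (1/73).
(1/73) = 1. Collecting the sign factors: 1.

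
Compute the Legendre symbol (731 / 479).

1

Reduce the numerator: 731 ≡ 252 (mod 479), so (731 / 479) = (252 / 479).
Factor out 2: 252 = 2^2·63. Since 479 ≡ 7 (mod 8), (2 / 479) = +1, and (2 / 479)^2 = +1. Now have (63 / 479).
Both 63 ≡ 3 and 479 ≡ 3 (mod 4), so reciprocity gives (63 / 479) = -(479 / 63). Reduce: 479 ≡ 38 (mod 63). Now have -(38 / 63).
Factor out 2: 38 = 2·19. Since 63 ≡ 7 (mod 8), (2 / 63) = +1. Now have -(19 / 63).
Both 19 ≡ 3 and 63 ≡ 3 (mod 4), so reciprocity gives (19 / 63) = -(63 / 19). Reduce: 63 ≡ 6 (mod 19). Now have (6 / 19).
Factor out 2: 6 = 2·3. Since 19 ≡ 3 (mod 8), (2 / 19) = -1. Now have -(3 / 19).
Both 3 ≡ 3 and 19 ≡ 3 (mod 4), so reciprocity gives (3 / 19) = -(19 / 3). Reduce: 19 ≡ 1 (mod 3). Now have (1 / 3).
(1 / 3) = 1. Collecting the sign factors: 1.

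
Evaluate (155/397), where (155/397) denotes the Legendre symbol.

-1

397 ≡ 1 (mod 4), so quadratic reciprocity gives (155/397) = (397/155). Reduce: 397 ≡ 87 (mod 155). Now have (87/155).
Both 87 ≡ 3 and 155 ≡ 3 (mod 4), so reciprocity gives (87/155) = -(155/87). Reduce: 155 ≡ 68 (mod 87). Now have -(68/87).
Factor out 2: 68 = 2^2·17. Since 87 ≡ 7 (mod 8), (2/87) = +1, and (2/87)^2 = +1. Now have -(17/87).
17 ≡ 1 (mod 4), so quadratic reciprocity gives (17/87) = (87/17). Reduce: 87 ≡ 2 (mod 17). Now have -(2/17).
Factor out 2: 2 = 2. Since 17 ≡ 1 (mod 8), (2/17) = +1. Now have -(1/17).
(1/17) = 1. Collecting the sign factors: -1.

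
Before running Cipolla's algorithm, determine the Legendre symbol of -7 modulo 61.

Pull out -1: (-7 / 61) = (-1 / 61)·(7 / 61). Since 61 ≡ 1 (mod 4), (-1 / 61) = +1. Now have (7 / 61).
61 ≡ 1 (mod 4), so quadratic reciprocity gives (7 / 61) = (61 / 7). Reduce: 61 ≡ 5 (mod 7). Now have (5 / 7).
5 ≡ 1 (mod 4), so quadratic reciprocity gives (5 / 7) = (7 / 5). Reduce: 7 ≡ 2 (mod 5). Now have (2 / 5).
Factor out 2: 2 = 2. Since 5 ≡ 5 (mod 8), (2 / 5) = -1. Now have -(1 / 5).
(1 / 5) = 1. Collecting the sign factors: -1.

-1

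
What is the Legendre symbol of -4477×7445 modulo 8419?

-1

By multiplicativity, (-4477·7445/8419) = (-4477/8419)·(7445/8419).
First factor (-4477/8419):
Reduce the numerator: -4477 ≡ 3942 (mod 8419), so (-4477/8419) = (3942/8419).
Factor out 2: 3942 = 2·1971. Since 8419 ≡ 3 (mod 8), (2/8419) = -1. Now have -(1971/8419).
Both 1971 ≡ 3 and 8419 ≡ 3 (mod 4), so reciprocity gives (1971/8419) = -(8419/1971). Reduce: 8419 ≡ 535 (mod 1971). Now have (535/1971).
Both 535 ≡ 3 and 1971 ≡ 3 (mod 4), so reciprocity gives (535/1971) = -(1971/535). Reduce: 1971 ≡ 366 (mod 535). Now have -(366/535).
Factor out 2: 366 = 2·183. Since 535 ≡ 7 (mod 8), (2/535) = +1. Now have -(183/535).
Both 183 ≡ 3 and 535 ≡ 3 (mod 4), so reciprocity gives (183/535) = -(535/183). Reduce: 535 ≡ 169 (mod 183). Now have (169/183).
169 ≡ 1 (mod 4), so quadratic reciprocity gives (169/183) = (183/169). Reduce: 183 ≡ 14 (mod 169). Now have (14/169).
Factor out 2: 14 = 2·7. Since 169 ≡ 1 (mod 8), (2/169) = +1. Now have (7/169).
169 ≡ 1 (mod 4), so quadratic reciprocity gives (7/169) = (169/7). Reduce: 169 ≡ 1 (mod 7). Now have (1/7).
(1/7) = 1. Collecting the sign factors: 1.
Second factor (7445/8419):
7445 ≡ 1 (mod 4), so quadratic reciprocity gives (7445/8419) = (8419/7445). Reduce: 8419 ≡ 974 (mod 7445). Now have (974/7445).
Factor out 2: 974 = 2·487. Since 7445 ≡ 5 (mod 8), (2/7445) = -1. Now have -(487/7445).
7445 ≡ 1 (mod 4), so quadratic reciprocity gives (487/7445) = (7445/487). Reduce: 7445 ≡ 140 (mod 487). Now have -(140/487).
Factor out 2: 140 = 2^2·35. Since 487 ≡ 7 (mod 8), (2/487) = +1, and (2/487)^2 = +1. Now have -(35/487).
Both 35 ≡ 3 and 487 ≡ 3 (mod 4), so reciprocity gives (35/487) = -(487/35). Reduce: 487 ≡ 32 (mod 35). Now have (32/35).
Factor out 2: 32 = 2^5. Since 35 ≡ 3 (mod 8), (2/35) = -1, and (2/35)^5 = -1. Now have -(1/35).
(1/35) = 1. Collecting the sign factors: -1.
Product: (1)·(-1) = -1.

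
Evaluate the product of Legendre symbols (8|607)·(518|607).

-1

By multiplicativity, (8·518|607) = (8|607)·(518|607).
First factor (8|607):
(8|607)
  = (1|607)    [607 ≡ 7 mod 8 ⇒ (2|607)^3 = +1]
  = 1    [(1|607) = 1]
Second factor (518|607):
(518|607)
  = (259|607)    [607 ≡ 7 mod 8 ⇒ (2|607) = +1]
  = -(607|259)    [QR: both ≡ 3 mod 4, sign flips]
  = -(89|259)    [607 ≡ 89 mod 259]
  = -(259|89)    [QR: 89 ≡ 1 mod 4, sign kept]
  = -(81|89)    [259 ≡ 81 mod 89]
  = -(89|81)    [QR: 81 ≡ 1 mod 4, sign kept]
  = -(8|81)    [89 ≡ 8 mod 81]
  = -(1|81)    [81 ≡ 1 mod 8 ⇒ (2|81)^3 = +1]
  = -1    [(1|81) = 1]
Product: (1)·(-1) = -1.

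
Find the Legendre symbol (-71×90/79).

1

By multiplicativity, (-71·90/79) = (-71/79)·(90/79).
First factor (-71/79):
Reduce the numerator: -71 ≡ 8 (mod 79), so (-71/79) = (8/79).
Factor out 2: 8 = 2^3. Since 79 ≡ 7 (mod 8), (2/79) = +1, and (2/79)^3 = +1. Now have (1/79).
(1/79) = 1. Collecting the sign factors: 1.
Second factor (90/79):
Reduce the numerator: 90 ≡ 11 (mod 79), so (90/79) = (11/79).
Both 11 ≡ 3 and 79 ≡ 3 (mod 4), so reciprocity gives (11/79) = -(79/11). Reduce: 79 ≡ 2 (mod 11). Now have -(2/11).
Factor out 2: 2 = 2. Since 11 ≡ 3 (mod 8), (2/11) = -1. Now have (1/11).
(1/11) = 1. Collecting the sign factors: 1.
Product: (1)·(1) = 1.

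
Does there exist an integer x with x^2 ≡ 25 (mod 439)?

yes

(25/439)
  = (439/25)    [QR: 25 ≡ 1 mod 4, sign kept]
  = (14/25)    [439 ≡ 14 mod 25]
  = (7/25)    [25 ≡ 1 mod 8 ⇒ (2/25) = +1]
  = (25/7)    [QR: 25 ≡ 1 mod 4, sign kept]
  = (4/7)    [25 ≡ 4 mod 7]
  = (1/7)    [7 ≡ 7 mod 8 ⇒ (2/7)^2 = +1]
  = 1    [(1/7) = 1]
The Legendre symbol is 1, so x^2 ≡ 25 (mod 439) has solution.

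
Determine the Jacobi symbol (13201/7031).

-1

Reduce the numerator: 13201 ≡ 6170 (mod 7031), so (13201/7031) = (6170/7031).
Factor out 2: 6170 = 2·3085. Since 7031 ≡ 7 (mod 8), (2/7031) = +1. Now have (3085/7031).
3085 ≡ 1 (mod 4), so quadratic reciprocity gives (3085/7031) = (7031/3085). Reduce: 7031 ≡ 861 (mod 3085). Now have (861/3085).
861 ≡ 1 (mod 4), so quadratic reciprocity gives (861/3085) = (3085/861). Reduce: 3085 ≡ 502 (mod 861). Now have (502/861).
Factor out 2: 502 = 2·251. Since 861 ≡ 5 (mod 8), (2/861) = -1. Now have -(251/861).
861 ≡ 1 (mod 4), so quadratic reciprocity gives (251/861) = (861/251). Reduce: 861 ≡ 108 (mod 251). Now have -(108/251).
Factor out 2: 108 = 2^2·27. Since 251 ≡ 3 (mod 8), (2/251) = -1, and (2/251)^2 = +1. Now have -(27/251).
Both 27 ≡ 3 and 251 ≡ 3 (mod 4), so reciprocity gives (27/251) = -(251/27). Reduce: 251 ≡ 8 (mod 27). Now have (8/27).
Factor out 2: 8 = 2^3. Since 27 ≡ 3 (mod 8), (2/27) = -1, and (2/27)^3 = -1. Now have -(1/27).
(1/27) = 1. Collecting the sign factors: -1.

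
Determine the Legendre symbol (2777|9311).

2777 ≡ 1 (mod 4), so quadratic reciprocity gives (2777|9311) = (9311|2777). Reduce: 9311 ≡ 980 (mod 2777). Now have (980|2777).
Factor out 2: 980 = 2^2·245. Since 2777 ≡ 1 (mod 8), (2|2777) = +1, and (2|2777)^2 = +1. Now have (245|2777).
245 ≡ 1 (mod 4), so quadratic reciprocity gives (245|2777) = (2777|245). Reduce: 2777 ≡ 82 (mod 245). Now have (82|245).
Factor out 2: 82 = 2·41. Since 245 ≡ 5 (mod 8), (2|245) = -1. Now have -(41|245).
41 ≡ 1 (mod 4), so quadratic reciprocity gives (41|245) = (245|41). Reduce: 245 ≡ 40 (mod 41). Now have -(40|41).
Factor out 2: 40 = 2^3·5. Since 41 ≡ 1 (mod 8), (2|41) = +1, and (2|41)^3 = +1. Now have -(5|41).
5 ≡ 1 (mod 4), so quadratic reciprocity gives (5|41) = (41|5). Reduce: 41 ≡ 1 (mod 5). Now have -(1|5).
(1|5) = 1. Collecting the sign factors: -1.

-1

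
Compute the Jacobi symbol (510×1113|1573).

-1

By multiplicativity, (510·1113|1573) = (510|1573)·(1113|1573).
First factor (510|1573):
Factor out 2: 510 = 2·255. Since 1573 ≡ 5 (mod 8), (2|1573) = -1. Now have -(255|1573).
1573 ≡ 1 (mod 4), so quadratic reciprocity gives (255|1573) = (1573|255). Reduce: 1573 ≡ 43 (mod 255). Now have -(43|255).
Both 43 ≡ 3 and 255 ≡ 3 (mod 4), so reciprocity gives (43|255) = -(255|43). Reduce: 255 ≡ 40 (mod 43). Now have (40|43).
Factor out 2: 40 = 2^3·5. Since 43 ≡ 3 (mod 8), (2|43) = -1, and (2|43)^3 = -1. Now have -(5|43).
5 ≡ 1 (mod 4), so quadratic reciprocity gives (5|43) = (43|5). Reduce: 43 ≡ 3 (mod 5). Now have -(3|5).
5 ≡ 1 (mod 4), so quadratic reciprocity gives (3|5) = (5|3). Reduce: 5 ≡ 2 (mod 3). Now have -(2|3).
Factor out 2: 2 = 2. Since 3 ≡ 3 (mod 8), (2|3) = -1. Now have (1|3).
(1|3) = 1. Collecting the sign factors: 1.
Second factor (1113|1573):
1113 ≡ 1 (mod 4), so quadratic reciprocity gives (1113|1573) = (1573|1113). Reduce: 1573 ≡ 460 (mod 1113). Now have (460|1113).
Factor out 2: 460 = 2^2·115. Since 1113 ≡ 1 (mod 8), (2|1113) = +1, and (2|1113)^2 = +1. Now have (115|1113).
1113 ≡ 1 (mod 4), so quadratic reciprocity gives (115|1113) = (1113|115). Reduce: 1113 ≡ 78 (mod 115). Now have (78|115).
Factor out 2: 78 = 2·39. Since 115 ≡ 3 (mod 8), (2|115) = -1. Now have -(39|115).
Both 39 ≡ 3 and 115 ≡ 3 (mod 4), so reciprocity gives (39|115) = -(115|39). Reduce: 115 ≡ 37 (mod 39). Now have (37|39).
37 ≡ 1 (mod 4), so quadratic reciprocity gives (37|39) = (39|37). Reduce: 39 ≡ 2 (mod 37). Now have (2|37).
Factor out 2: 2 = 2. Since 37 ≡ 5 (mod 8), (2|37) = -1. Now have -(1|37).
(1|37) = 1. Collecting the sign factors: -1.
Product: (1)·(-1) = -1.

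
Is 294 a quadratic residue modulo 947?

no

(294|947)
  = -(147|947)    [947 ≡ 3 mod 8 ⇒ (2|947) = -1]
  = (947|147)    [QR: both ≡ 3 mod 4, sign flips]
  = (65|147)    [947 ≡ 65 mod 147]
  = (147|65)    [QR: 65 ≡ 1 mod 4, sign kept]
  = (17|65)    [147 ≡ 17 mod 65]
  = (65|17)    [QR: 17 ≡ 1 mod 4, sign kept]
  = (14|17)    [65 ≡ 14 mod 17]
  = (7|17)    [17 ≡ 1 mod 8 ⇒ (2|17) = +1]
  = (17|7)    [QR: 17 ≡ 1 mod 4, sign kept]
  = (3|7)    [17 ≡ 3 mod 7]
  = -(7|3)    [QR: both ≡ 3 mod 4, sign flips]
  = -(1|3)    [7 ≡ 1 mod 3]
  = -1    [(1|3) = 1]
(294|947) = -1, and 947 is prime, so 294 is not a quadratic residue mod 947.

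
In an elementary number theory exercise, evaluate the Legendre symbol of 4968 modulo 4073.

-1

(4968/4073)
  = (895/4073)    [4968 ≡ 895 mod 4073]
  = (4073/895)    [QR: 4073 ≡ 1 mod 4, sign kept]
  = (493/895)    [4073 ≡ 493 mod 895]
  = (895/493)    [QR: 493 ≡ 1 mod 4, sign kept]
  = (402/493)    [895 ≡ 402 mod 493]
  = -(201/493)    [493 ≡ 5 mod 8 ⇒ (2/493) = -1]
  = -(493/201)    [QR: 201 ≡ 1 mod 4, sign kept]
  = -(91/201)    [493 ≡ 91 mod 201]
  = -(201/91)    [QR: 201 ≡ 1 mod 4, sign kept]
  = -(19/91)    [201 ≡ 19 mod 91]
  = (91/19)    [QR: both ≡ 3 mod 4, sign flips]
  = (15/19)    [91 ≡ 15 mod 19]
  = -(19/15)    [QR: both ≡ 3 mod 4, sign flips]
  = -(4/15)    [19 ≡ 4 mod 15]
  = -(1/15)    [15 ≡ 7 mod 8 ⇒ (2/15)^2 = +1]
  = -1    [(1/15) = 1]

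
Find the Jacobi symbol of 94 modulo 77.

(94 / 77)
  = (17 / 77)    [94 ≡ 17 mod 77]
  = (77 / 17)    [QR: 17 ≡ 1 mod 4, sign kept]
  = (9 / 17)    [77 ≡ 9 mod 17]
  = (17 / 9)    [QR: 9 ≡ 1 mod 4, sign kept]
  = (8 / 9)    [17 ≡ 8 mod 9]
  = (1 / 9)    [9 ≡ 1 mod 8 ⇒ (2 / 9)^3 = +1]
  = 1    [(1 / 9) = 1]

1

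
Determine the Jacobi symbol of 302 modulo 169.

(302/169)
  = (133/169)    [302 ≡ 133 mod 169]
  = (169/133)    [QR: 133 ≡ 1 mod 4, sign kept]
  = (36/133)    [169 ≡ 36 mod 133]
  = (9/133)    [133 ≡ 5 mod 8 ⇒ (2/133)^2 = +1]
  = (133/9)    [QR: 9 ≡ 1 mod 4, sign kept]
  = (7/9)    [133 ≡ 7 mod 9]
  = (9/7)    [QR: 9 ≡ 1 mod 4, sign kept]
  = (2/7)    [9 ≡ 2 mod 7]
  = (1/7)    [7 ≡ 7 mod 8 ⇒ (2/7) = +1]
  = 1    [(1/7) = 1]

1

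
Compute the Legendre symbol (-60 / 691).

Reduce the numerator: -60 ≡ 631 (mod 691), so (-60 / 691) = (631 / 691).
Both 631 ≡ 3 and 691 ≡ 3 (mod 4), so reciprocity gives (631 / 691) = -(691 / 631). Reduce: 691 ≡ 60 (mod 631). Now have -(60 / 631).
Factor out 2: 60 = 2^2·15. Since 631 ≡ 7 (mod 8), (2 / 631) = +1, and (2 / 631)^2 = +1. Now have -(15 / 631).
Both 15 ≡ 3 and 631 ≡ 3 (mod 4), so reciprocity gives (15 / 631) = -(631 / 15). Reduce: 631 ≡ 1 (mod 15). Now have (1 / 15).
(1 / 15) = 1. Collecting the sign factors: 1.

1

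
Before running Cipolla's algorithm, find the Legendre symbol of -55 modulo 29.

(-55/29)
  = (3/29)    [-55 ≡ 3 mod 29]
  = (29/3)    [QR: 29 ≡ 1 mod 4, sign kept]
  = (2/3)    [29 ≡ 2 mod 3]
  = -(1/3)    [3 ≡ 3 mod 8 ⇒ (2/3) = -1]
  = -1    [(1/3) = 1]

-1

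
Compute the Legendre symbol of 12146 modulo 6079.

1

(12146|6079)
  = (6067|6079)    [12146 ≡ 6067 mod 6079]
  = -(6079|6067)    [QR: both ≡ 3 mod 4, sign flips]
  = -(12|6067)    [6079 ≡ 12 mod 6067]
  = -(3|6067)    [6067 ≡ 3 mod 8 ⇒ (2|6067)^2 = +1]
  = (6067|3)    [QR: both ≡ 3 mod 4, sign flips]
  = (1|3)    [6067 ≡ 1 mod 3]
  = 1    [(1|3) = 1]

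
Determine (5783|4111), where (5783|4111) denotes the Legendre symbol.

-1

Reduce the numerator: 5783 ≡ 1672 (mod 4111), so (5783|4111) = (1672|4111).
Factor out 2: 1672 = 2^3·209. Since 4111 ≡ 7 (mod 8), (2|4111) = +1, and (2|4111)^3 = +1. Now have (209|4111).
209 ≡ 1 (mod 4), so quadratic reciprocity gives (209|4111) = (4111|209). Reduce: 4111 ≡ 140 (mod 209). Now have (140|209).
Factor out 2: 140 = 2^2·35. Since 209 ≡ 1 (mod 8), (2|209) = +1, and (2|209)^2 = +1. Now have (35|209).
209 ≡ 1 (mod 4), so quadratic reciprocity gives (35|209) = (209|35). Reduce: 209 ≡ 34 (mod 35). Now have (34|35).
Factor out 2: 34 = 2·17. Since 35 ≡ 3 (mod 8), (2|35) = -1. Now have -(17|35).
17 ≡ 1 (mod 4), so quadratic reciprocity gives (17|35) = (35|17). Reduce: 35 ≡ 1 (mod 17). Now have -(1|17).
(1|17) = 1. Collecting the sign factors: -1.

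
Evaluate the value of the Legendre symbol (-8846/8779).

-1

(-8846/8779)
  = (8712/8779)    [-8846 ≡ 8712 mod 8779]
  = -(1089/8779)    [8779 ≡ 3 mod 8 ⇒ (2/8779)^3 = -1]
  = -(8779/1089)    [QR: 1089 ≡ 1 mod 4, sign kept]
  = -(67/1089)    [8779 ≡ 67 mod 1089]
  = -(1089/67)    [QR: 1089 ≡ 1 mod 4, sign kept]
  = -(17/67)    [1089 ≡ 17 mod 67]
  = -(67/17)    [QR: 17 ≡ 1 mod 4, sign kept]
  = -(16/17)    [67 ≡ 16 mod 17]
  = -(1/17)    [17 ≡ 1 mod 8 ⇒ (2/17)^4 = +1]
  = -1    [(1/17) = 1]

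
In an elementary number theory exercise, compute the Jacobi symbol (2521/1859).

-1

Reduce the numerator: 2521 ≡ 662 (mod 1859), so (2521/1859) = (662/1859).
Factor out 2: 662 = 2·331. Since 1859 ≡ 3 (mod 8), (2/1859) = -1. Now have -(331/1859).
Both 331 ≡ 3 and 1859 ≡ 3 (mod 4), so reciprocity gives (331/1859) = -(1859/331). Reduce: 1859 ≡ 204 (mod 331). Now have (204/331).
Factor out 2: 204 = 2^2·51. Since 331 ≡ 3 (mod 8), (2/331) = -1, and (2/331)^2 = +1. Now have (51/331).
Both 51 ≡ 3 and 331 ≡ 3 (mod 4), so reciprocity gives (51/331) = -(331/51). Reduce: 331 ≡ 25 (mod 51). Now have -(25/51).
25 ≡ 1 (mod 4), so quadratic reciprocity gives (25/51) = (51/25). Reduce: 51 ≡ 1 (mod 25). Now have -(1/25).
(1/25) = 1. Collecting the sign factors: -1.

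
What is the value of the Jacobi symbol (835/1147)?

-1

(835/1147)
  = -(1147/835)    [QR: both ≡ 3 mod 4, sign flips]
  = -(312/835)    [1147 ≡ 312 mod 835]
  = (39/835)    [835 ≡ 3 mod 8 ⇒ (2/835)^3 = -1]
  = -(835/39)    [QR: both ≡ 3 mod 4, sign flips]
  = -(16/39)    [835 ≡ 16 mod 39]
  = -(1/39)    [39 ≡ 7 mod 8 ⇒ (2/39)^4 = +1]
  = -1    [(1/39) = 1]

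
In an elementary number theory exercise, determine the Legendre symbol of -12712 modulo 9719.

1

(-12712 / 9719)
  = (6726 / 9719)    [-12712 ≡ 6726 mod 9719]
  = (3363 / 9719)    [9719 ≡ 7 mod 8 ⇒ (2 / 9719) = +1]
  = -(9719 / 3363)    [QR: both ≡ 3 mod 4, sign flips]
  = -(2993 / 3363)    [9719 ≡ 2993 mod 3363]
  = -(3363 / 2993)    [QR: 2993 ≡ 1 mod 4, sign kept]
  = -(370 / 2993)    [3363 ≡ 370 mod 2993]
  = -(185 / 2993)    [2993 ≡ 1 mod 8 ⇒ (2 / 2993) = +1]
  = -(2993 / 185)    [QR: 185 ≡ 1 mod 4, sign kept]
  = -(33 / 185)    [2993 ≡ 33 mod 185]
  = -(185 / 33)    [QR: 33 ≡ 1 mod 4, sign kept]
  = -(20 / 33)    [185 ≡ 20 mod 33]
  = -(5 / 33)    [33 ≡ 1 mod 8 ⇒ (2 / 33)^2 = +1]
  = -(33 / 5)    [QR: 5 ≡ 1 mod 4, sign kept]
  = -(3 / 5)    [33 ≡ 3 mod 5]
  = -(5 / 3)    [QR: 5 ≡ 1 mod 4, sign kept]
  = -(2 / 3)    [5 ≡ 2 mod 3]
  = (1 / 3)    [3 ≡ 3 mod 8 ⇒ (2 / 3) = -1]
  = 1    [(1 / 3) = 1]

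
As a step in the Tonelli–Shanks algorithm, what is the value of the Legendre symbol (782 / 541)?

1

(782 / 541)
  = (241 / 541)    [782 ≡ 241 mod 541]
  = (541 / 241)    [QR: 241 ≡ 1 mod 4, sign kept]
  = (59 / 241)    [541 ≡ 59 mod 241]
  = (241 / 59)    [QR: 241 ≡ 1 mod 4, sign kept]
  = (5 / 59)    [241 ≡ 5 mod 59]
  = (59 / 5)    [QR: 5 ≡ 1 mod 4, sign kept]
  = (4 / 5)    [59 ≡ 4 mod 5]
  = (1 / 5)    [5 ≡ 5 mod 8 ⇒ (2 / 5)^2 = +1]
  = 1    [(1 / 5) = 1]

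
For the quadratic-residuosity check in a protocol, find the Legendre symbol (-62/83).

1

(-62/83)
  = -(62/83)    [83 ≡ 3 mod 4 ⇒ (-1/83) = -1]
  = (31/83)    [83 ≡ 3 mod 8 ⇒ (2/83) = -1]
  = -(83/31)    [QR: both ≡ 3 mod 4, sign flips]
  = -(21/31)    [83 ≡ 21 mod 31]
  = -(31/21)    [QR: 21 ≡ 1 mod 4, sign kept]
  = -(10/21)    [31 ≡ 10 mod 21]
  = (5/21)    [21 ≡ 5 mod 8 ⇒ (2/21) = -1]
  = (21/5)    [QR: 5 ≡ 1 mod 4, sign kept]
  = (1/5)    [21 ≡ 1 mod 5]
  = 1    [(1/5) = 1]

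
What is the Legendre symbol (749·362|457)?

By multiplicativity, (749·362|457) = (749|457)·(362|457).
First factor (749|457):
(749|457)
  = (292|457)    [749 ≡ 292 mod 457]
  = (73|457)    [457 ≡ 1 mod 8 ⇒ (2|457)^2 = +1]
  = (457|73)    [QR: 73 ≡ 1 mod 4, sign kept]
  = (19|73)    [457 ≡ 19 mod 73]
  = (73|19)    [QR: 73 ≡ 1 mod 4, sign kept]
  = (16|19)    [73 ≡ 16 mod 19]
  = (1|19)    [19 ≡ 3 mod 8 ⇒ (2|19)^4 = +1]
  = 1    [(1|19) = 1]
Second factor (362|457):
(362|457)
  = (181|457)    [457 ≡ 1 mod 8 ⇒ (2|457) = +1]
  = (457|181)    [QR: 181 ≡ 1 mod 4, sign kept]
  = (95|181)    [457 ≡ 95 mod 181]
  = (181|95)    [QR: 181 ≡ 1 mod 4, sign kept]
  = (86|95)    [181 ≡ 86 mod 95]
  = (43|95)    [95 ≡ 7 mod 8 ⇒ (2|95) = +1]
  = -(95|43)    [QR: both ≡ 3 mod 4, sign flips]
  = -(9|43)    [95 ≡ 9 mod 43]
  = -(43|9)    [QR: 9 ≡ 1 mod 4, sign kept]
  = -(7|9)    [43 ≡ 7 mod 9]
  = -(9|7)    [QR: 9 ≡ 1 mod 4, sign kept]
  = -(2|7)    [9 ≡ 2 mod 7]
  = -(1|7)    [7 ≡ 7 mod 8 ⇒ (2|7) = +1]
  = -1    [(1|7) = 1]
Product: (1)·(-1) = -1.

-1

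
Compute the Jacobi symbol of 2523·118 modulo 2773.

0

By multiplicativity, (2523·118/2773) = (2523/2773)·(118/2773).
First factor (2523/2773):
2773 ≡ 1 (mod 4), so quadratic reciprocity gives (2523/2773) = (2773/2523). Reduce: 2773 ≡ 250 (mod 2523). Now have (250/2523).
Factor out 2: 250 = 2·125. Since 2523 ≡ 3 (mod 8), (2/2523) = -1. Now have -(125/2523).
125 ≡ 1 (mod 4), so quadratic reciprocity gives (125/2523) = (2523/125). Reduce: 2523 ≡ 23 (mod 125). Now have -(23/125).
125 ≡ 1 (mod 4), so quadratic reciprocity gives (23/125) = (125/23). Reduce: 125 ≡ 10 (mod 23). Now have -(10/23).
Factor out 2: 10 = 2·5. Since 23 ≡ 7 (mod 8), (2/23) = +1. Now have -(5/23).
5 ≡ 1 (mod 4), so quadratic reciprocity gives (5/23) = (23/5). Reduce: 23 ≡ 3 (mod 5). Now have -(3/5).
5 ≡ 1 (mod 4), so quadratic reciprocity gives (3/5) = (5/3). Reduce: 5 ≡ 2 (mod 3). Now have -(2/3).
Factor out 2: 2 = 2. Since 3 ≡ 3 (mod 8), (2/3) = -1. Now have (1/3).
(1/3) = 1. Collecting the sign factors: 1.
Second factor (118/2773):
Factor out 2: 118 = 2·59. Since 2773 ≡ 5 (mod 8), (2/2773) = -1. Now have -(59/2773).
2773 ≡ 1 (mod 4), so quadratic reciprocity gives (59/2773) = (2773/59). Reduce: 2773 ≡ 0 (mod 59). Now have -(0/59).
The numerator is now 0 with denominator 59 > 1: the symbol is 0.
Product: (1)·(0) = 0.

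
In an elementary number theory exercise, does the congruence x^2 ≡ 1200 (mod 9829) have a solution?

(1200/9829)
  = (75/9829)    [9829 ≡ 5 mod 8 ⇒ (2/9829)^4 = +1]
  = (9829/75)    [QR: 9829 ≡ 1 mod 4, sign kept]
  = (4/75)    [9829 ≡ 4 mod 75]
  = (1/75)    [75 ≡ 3 mod 8 ⇒ (2/75)^2 = +1]
  = 1    [(1/75) = 1]
(1200/9829) = 1, and 9829 is prime, so 1200 is a quadratic residue mod 9829.

yes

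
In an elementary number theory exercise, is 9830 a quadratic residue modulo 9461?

(9830/9461)
  = (369/9461)    [9830 ≡ 369 mod 9461]
  = (9461/369)    [QR: 369 ≡ 1 mod 4, sign kept]
  = (236/369)    [9461 ≡ 236 mod 369]
  = (59/369)    [369 ≡ 1 mod 8 ⇒ (2/369)^2 = +1]
  = (369/59)    [QR: 369 ≡ 1 mod 4, sign kept]
  = (15/59)    [369 ≡ 15 mod 59]
  = -(59/15)    [QR: both ≡ 3 mod 4, sign flips]
  = -(14/15)    [59 ≡ 14 mod 15]
  = -(7/15)    [15 ≡ 7 mod 8 ⇒ (2/15) = +1]
  = (15/7)    [QR: both ≡ 3 mod 4, sign flips]
  = (1/7)    [15 ≡ 1 mod 7]
  = 1    [(1/7) = 1]
The Legendre symbol is 1, so x^2 ≡ 9830 (mod 9461) has solution.

yes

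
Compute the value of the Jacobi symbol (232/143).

(232/143)
  = (89/143)    [232 ≡ 89 mod 143]
  = (143/89)    [QR: 89 ≡ 1 mod 4, sign kept]
  = (54/89)    [143 ≡ 54 mod 89]
  = (27/89)    [89 ≡ 1 mod 8 ⇒ (2/89) = +1]
  = (89/27)    [QR: 89 ≡ 1 mod 4, sign kept]
  = (8/27)    [89 ≡ 8 mod 27]
  = -(1/27)    [27 ≡ 3 mod 8 ⇒ (2/27)^3 = -1]
  = -1    [(1/27) = 1]

-1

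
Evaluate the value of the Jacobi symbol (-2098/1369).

Reduce the numerator: -2098 ≡ 640 (mod 1369), so (-2098/1369) = (640/1369).
Factor out 2: 640 = 2^7·5. Since 1369 ≡ 1 (mod 8), (2/1369) = +1, and (2/1369)^7 = +1. Now have (5/1369).
5 ≡ 1 (mod 4), so quadratic reciprocity gives (5/1369) = (1369/5). Reduce: 1369 ≡ 4 (mod 5). Now have (4/5).
Factor out 2: 4 = 2^2. Since 5 ≡ 5 (mod 8), (2/5) = -1, and (2/5)^2 = +1. Now have (1/5).
(1/5) = 1. Collecting the sign factors: 1.

1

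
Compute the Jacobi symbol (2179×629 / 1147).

0

By multiplicativity, (2179·629 / 1147) = (2179 / 1147)·(629 / 1147).
First factor (2179 / 1147):
(2179 / 1147)
  = (1032 / 1147)    [2179 ≡ 1032 mod 1147]
  = -(129 / 1147)    [1147 ≡ 3 mod 8 ⇒ (2 / 1147)^3 = -1]
  = -(1147 / 129)    [QR: 129 ≡ 1 mod 4, sign kept]
  = -(115 / 129)    [1147 ≡ 115 mod 129]
  = -(129 / 115)    [QR: 129 ≡ 1 mod 4, sign kept]
  = -(14 / 115)    [129 ≡ 14 mod 115]
  = (7 / 115)    [115 ≡ 3 mod 8 ⇒ (2 / 115) = -1]
  = -(115 / 7)    [QR: both ≡ 3 mod 4, sign flips]
  = -(3 / 7)    [115 ≡ 3 mod 7]
  = (7 / 3)    [QR: both ≡ 3 mod 4, sign flips]
  = (1 / 3)    [7 ≡ 1 mod 3]
  = 1    [(1 / 3) = 1]
Second factor (629 / 1147):
(629 / 1147)
  = (1147 / 629)    [QR: 629 ≡ 1 mod 4, sign kept]
  = (518 / 629)    [1147 ≡ 518 mod 629]
  = -(259 / 629)    [629 ≡ 5 mod 8 ⇒ (2 / 629) = -1]
  = -(629 / 259)    [QR: 629 ≡ 1 mod 4, sign kept]
  = -(111 / 259)    [629 ≡ 111 mod 259]
  = (259 / 111)    [QR: both ≡ 3 mod 4, sign flips]
  = (37 / 111)    [259 ≡ 37 mod 111]
  = (111 / 37)    [QR: 37 ≡ 1 mod 4, sign kept]
  = (0 / 37)    [111 ≡ 0 mod 37]
  = 0    [numerator 0, gcd > 1]
Product: (1)·(0) = 0.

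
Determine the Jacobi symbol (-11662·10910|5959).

By multiplicativity, (-11662·10910|5959) = (-11662|5959)·(10910|5959).
First factor (-11662|5959):
Reduce the numerator: -11662 ≡ 256 (mod 5959), so (-11662|5959) = (256|5959).
Factor out 2: 256 = 2^8. Since 5959 ≡ 7 (mod 8), (2|5959) = +1, and (2|5959)^8 = +1. Now have (1|5959).
(1|5959) = 1. Collecting the sign factors: 1.
Second factor (10910|5959):
Reduce the numerator: 10910 ≡ 4951 (mod 5959), so (10910|5959) = (4951|5959).
Both 4951 ≡ 3 and 5959 ≡ 3 (mod 4), so reciprocity gives (4951|5959) = -(5959|4951). Reduce: 5959 ≡ 1008 (mod 4951). Now have -(1008|4951).
Factor out 2: 1008 = 2^4·63. Since 4951 ≡ 7 (mod 8), (2|4951) = +1, and (2|4951)^4 = +1. Now have -(63|4951).
Both 63 ≡ 3 and 4951 ≡ 3 (mod 4), so reciprocity gives (63|4951) = -(4951|63). Reduce: 4951 ≡ 37 (mod 63). Now have (37|63).
37 ≡ 1 (mod 4), so quadratic reciprocity gives (37|63) = (63|37). Reduce: 63 ≡ 26 (mod 37). Now have (26|37).
Factor out 2: 26 = 2·13. Since 37 ≡ 5 (mod 8), (2|37) = -1. Now have -(13|37).
13 ≡ 1 (mod 4), so quadratic reciprocity gives (13|37) = (37|13). Reduce: 37 ≡ 11 (mod 13). Now have -(11|13).
13 ≡ 1 (mod 4), so quadratic reciprocity gives (11|13) = (13|11). Reduce: 13 ≡ 2 (mod 11). Now have -(2|11).
Factor out 2: 2 = 2. Since 11 ≡ 3 (mod 8), (2|11) = -1. Now have (1|11).
(1|11) = 1. Collecting the sign factors: 1.
Product: (1)·(1) = 1.

1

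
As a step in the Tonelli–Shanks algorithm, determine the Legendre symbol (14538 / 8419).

1

Reduce the numerator: 14538 ≡ 6119 (mod 8419), so (14538 / 8419) = (6119 / 8419).
Both 6119 ≡ 3 and 8419 ≡ 3 (mod 4), so reciprocity gives (6119 / 8419) = -(8419 / 6119). Reduce: 8419 ≡ 2300 (mod 6119). Now have -(2300 / 6119).
Factor out 2: 2300 = 2^2·575. Since 6119 ≡ 7 (mod 8), (2 / 6119) = +1, and (2 / 6119)^2 = +1. Now have -(575 / 6119).
Both 575 ≡ 3 and 6119 ≡ 3 (mod 4), so reciprocity gives (575 / 6119) = -(6119 / 575). Reduce: 6119 ≡ 369 (mod 575). Now have (369 / 575).
369 ≡ 1 (mod 4), so quadratic reciprocity gives (369 / 575) = (575 / 369). Reduce: 575 ≡ 206 (mod 369). Now have (206 / 369).
Factor out 2: 206 = 2·103. Since 369 ≡ 1 (mod 8), (2 / 369) = +1. Now have (103 / 369).
369 ≡ 1 (mod 4), so quadratic reciprocity gives (103 / 369) = (369 / 103). Reduce: 369 ≡ 60 (mod 103). Now have (60 / 103).
Factor out 2: 60 = 2^2·15. Since 103 ≡ 7 (mod 8), (2 / 103) = +1, and (2 / 103)^2 = +1. Now have (15 / 103).
Both 15 ≡ 3 and 103 ≡ 3 (mod 4), so reciprocity gives (15 / 103) = -(103 / 15). Reduce: 103 ≡ 13 (mod 15). Now have -(13 / 15).
13 ≡ 1 (mod 4), so quadratic reciprocity gives (13 / 15) = (15 / 13). Reduce: 15 ≡ 2 (mod 13). Now have -(2 / 13).
Factor out 2: 2 = 2. Since 13 ≡ 5 (mod 8), (2 / 13) = -1. Now have (1 / 13).
(1 / 13) = 1. Collecting the sign factors: 1.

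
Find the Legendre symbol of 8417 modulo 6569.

Reduce the numerator: 8417 ≡ 1848 (mod 6569), so (8417/6569) = (1848/6569).
Factor out 2: 1848 = 2^3·231. Since 6569 ≡ 1 (mod 8), (2/6569) = +1, and (2/6569)^3 = +1. Now have (231/6569).
6569 ≡ 1 (mod 4), so quadratic reciprocity gives (231/6569) = (6569/231). Reduce: 6569 ≡ 101 (mod 231). Now have (101/231).
101 ≡ 1 (mod 4), so quadratic reciprocity gives (101/231) = (231/101). Reduce: 231 ≡ 29 (mod 101). Now have (29/101).
29 ≡ 1 (mod 4), so quadratic reciprocity gives (29/101) = (101/29). Reduce: 101 ≡ 14 (mod 29). Now have (14/29).
Factor out 2: 14 = 2·7. Since 29 ≡ 5 (mod 8), (2/29) = -1. Now have -(7/29).
29 ≡ 1 (mod 4), so quadratic reciprocity gives (7/29) = (29/7). Reduce: 29 ≡ 1 (mod 7). Now have -(1/7).
(1/7) = 1. Collecting the sign factors: -1.

-1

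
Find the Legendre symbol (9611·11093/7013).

-1

By multiplicativity, (9611·11093/7013) = (9611/7013)·(11093/7013).
First factor (9611/7013):
(9611/7013)
  = (2598/7013)    [9611 ≡ 2598 mod 7013]
  = -(1299/7013)    [7013 ≡ 5 mod 8 ⇒ (2/7013) = -1]
  = -(7013/1299)    [QR: 7013 ≡ 1 mod 4, sign kept]
  = -(518/1299)    [7013 ≡ 518 mod 1299]
  = (259/1299)    [1299 ≡ 3 mod 8 ⇒ (2/1299) = -1]
  = -(1299/259)    [QR: both ≡ 3 mod 4, sign flips]
  = -(4/259)    [1299 ≡ 4 mod 259]
  = -(1/259)    [259 ≡ 3 mod 8 ⇒ (2/259)^2 = +1]
  = -1    [(1/259) = 1]
Second factor (11093/7013):
(11093/7013)
  = (4080/7013)    [11093 ≡ 4080 mod 7013]
  = (255/7013)    [7013 ≡ 5 mod 8 ⇒ (2/7013)^4 = +1]
  = (7013/255)    [QR: 7013 ≡ 1 mod 4, sign kept]
  = (128/255)    [7013 ≡ 128 mod 255]
  = (1/255)    [255 ≡ 7 mod 8 ⇒ (2/255)^7 = +1]
  = 1    [(1/255) = 1]
Product: (-1)·(1) = -1.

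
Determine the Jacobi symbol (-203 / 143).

(-203 / 143)
  = (83 / 143)    [-203 ≡ 83 mod 143]
  = -(143 / 83)    [QR: both ≡ 3 mod 4, sign flips]
  = -(60 / 83)    [143 ≡ 60 mod 83]
  = -(15 / 83)    [83 ≡ 3 mod 8 ⇒ (2 / 83)^2 = +1]
  = (83 / 15)    [QR: both ≡ 3 mod 4, sign flips]
  = (8 / 15)    [83 ≡ 8 mod 15]
  = (1 / 15)    [15 ≡ 7 mod 8 ⇒ (2 / 15)^3 = +1]
  = 1    [(1 / 15) = 1]

1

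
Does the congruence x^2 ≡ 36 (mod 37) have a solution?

yes

(36|37)
  = (9|37)    [37 ≡ 5 mod 8 ⇒ (2|37)^2 = +1]
  = (37|9)    [QR: 9 ≡ 1 mod 4, sign kept]
  = (1|9)    [37 ≡ 1 mod 9]
  = 1    [(1|9) = 1]
(36|37) = 1, and 37 is prime, so 36 is a quadratic residue mod 37.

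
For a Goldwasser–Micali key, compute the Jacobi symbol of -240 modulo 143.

1

Pull out -1: (-240 / 143) = (-1 / 143)·(240 / 143). Since 143 ≡ 3 (mod 4), (-1 / 143) = -1. Now have -(240 / 143).
Reduce the numerator: 240 ≡ 97 (mod 143), so (240 / 143) = (97 / 143).
97 ≡ 1 (mod 4), so quadratic reciprocity gives (97 / 143) = (143 / 97). Reduce: 143 ≡ 46 (mod 97). Now have -(46 / 97).
Factor out 2: 46 = 2·23. Since 97 ≡ 1 (mod 8), (2 / 97) = +1. Now have -(23 / 97).
97 ≡ 1 (mod 4), so quadratic reciprocity gives (23 / 97) = (97 / 23). Reduce: 97 ≡ 5 (mod 23). Now have -(5 / 23).
5 ≡ 1 (mod 4), so quadratic reciprocity gives (5 / 23) = (23 / 5). Reduce: 23 ≡ 3 (mod 5). Now have -(3 / 5).
5 ≡ 1 (mod 4), so quadratic reciprocity gives (3 / 5) = (5 / 3). Reduce: 5 ≡ 2 (mod 3). Now have -(2 / 3).
Factor out 2: 2 = 2. Since 3 ≡ 3 (mod 8), (2 / 3) = -1. Now have (1 / 3).
(1 / 3) = 1. Collecting the sign factors: 1.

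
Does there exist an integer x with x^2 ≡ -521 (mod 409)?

no

Pull out -1: (-521/409) = (-1/409)·(521/409). Since 409 ≡ 1 (mod 4), (-1/409) = +1. Now have (521/409).
Reduce the numerator: 521 ≡ 112 (mod 409), so (521/409) = (112/409).
Factor out 2: 112 = 2^4·7. Since 409 ≡ 1 (mod 8), (2/409) = +1, and (2/409)^4 = +1. Now have (7/409).
409 ≡ 1 (mod 4), so quadratic reciprocity gives (7/409) = (409/7). Reduce: 409 ≡ 3 (mod 7). Now have (3/7).
Both 3 ≡ 3 and 7 ≡ 3 (mod 4), so reciprocity gives (3/7) = -(7/3). Reduce: 7 ≡ 1 (mod 3). Now have -(1/3).
(1/3) = 1. Collecting the sign factors: -1.
The Legendre symbol is -1, so x^2 ≡ -521 (mod 409) has no solution.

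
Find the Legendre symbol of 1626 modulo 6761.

1

Factor out 2: 1626 = 2·813. Since 6761 ≡ 1 (mod 8), (2/6761) = +1. Now have (813/6761).
813 ≡ 1 (mod 4), so quadratic reciprocity gives (813/6761) = (6761/813). Reduce: 6761 ≡ 257 (mod 813). Now have (257/813).
257 ≡ 1 (mod 4), so quadratic reciprocity gives (257/813) = (813/257). Reduce: 813 ≡ 42 (mod 257). Now have (42/257).
Factor out 2: 42 = 2·21. Since 257 ≡ 1 (mod 8), (2/257) = +1. Now have (21/257).
21 ≡ 1 (mod 4), so quadratic reciprocity gives (21/257) = (257/21). Reduce: 257 ≡ 5 (mod 21). Now have (5/21).
5 ≡ 1 (mod 4), so quadratic reciprocity gives (5/21) = (21/5). Reduce: 21 ≡ 1 (mod 5). Now have (1/5).
(1/5) = 1. Collecting the sign factors: 1.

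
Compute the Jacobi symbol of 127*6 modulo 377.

By multiplicativity, (127·6/377) = (127/377)·(6/377).
First factor (127/377):
(127/377)
  = (377/127)    [QR: 377 ≡ 1 mod 4, sign kept]
  = (123/127)    [377 ≡ 123 mod 127]
  = -(127/123)    [QR: both ≡ 3 mod 4, sign flips]
  = -(4/123)    [127 ≡ 4 mod 123]
  = -(1/123)    [123 ≡ 3 mod 8 ⇒ (2/123)^2 = +1]
  = -1    [(1/123) = 1]
Second factor (6/377):
(6/377)
  = (3/377)    [377 ≡ 1 mod 8 ⇒ (2/377) = +1]
  = (377/3)    [QR: 377 ≡ 1 mod 4, sign kept]
  = (2/3)    [377 ≡ 2 mod 3]
  = -(1/3)    [3 ≡ 3 mod 8 ⇒ (2/3) = -1]
  = -1    [(1/3) = 1]
Product: (-1)·(-1) = 1.

1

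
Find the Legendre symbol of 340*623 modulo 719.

By multiplicativity, (340·623/719) = (340/719)·(623/719).
First factor (340/719):
(340/719)
  = (85/719)    [719 ≡ 7 mod 8 ⇒ (2/719)^2 = +1]
  = (719/85)    [QR: 85 ≡ 1 mod 4, sign kept]
  = (39/85)    [719 ≡ 39 mod 85]
  = (85/39)    [QR: 85 ≡ 1 mod 4, sign kept]
  = (7/39)    [85 ≡ 7 mod 39]
  = -(39/7)    [QR: both ≡ 3 mod 4, sign flips]
  = -(4/7)    [39 ≡ 4 mod 7]
  = -(1/7)    [7 ≡ 7 mod 8 ⇒ (2/7)^2 = +1]
  = -1    [(1/7) = 1]
Second factor (623/719):
(623/719)
  = -(719/623)    [QR: both ≡ 3 mod 4, sign flips]
  = -(96/623)    [719 ≡ 96 mod 623]
  = -(3/623)    [623 ≡ 7 mod 8 ⇒ (2/623)^5 = +1]
  = (623/3)    [QR: both ≡ 3 mod 4, sign flips]
  = (2/3)    [623 ≡ 2 mod 3]
  = -(1/3)    [3 ≡ 3 mod 8 ⇒ (2/3) = -1]
  = -1    [(1/3) = 1]
Product: (-1)·(-1) = 1.

1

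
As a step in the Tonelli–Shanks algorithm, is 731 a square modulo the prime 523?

yes

(731/523)
  = (208/523)    [731 ≡ 208 mod 523]
  = (13/523)    [523 ≡ 3 mod 8 ⇒ (2/523)^4 = +1]
  = (523/13)    [QR: 13 ≡ 1 mod 4, sign kept]
  = (3/13)    [523 ≡ 3 mod 13]
  = (13/3)    [QR: 13 ≡ 1 mod 4, sign kept]
  = (1/3)    [13 ≡ 1 mod 3]
  = 1    [(1/3) = 1]
(731/523) = 1, and 523 is prime, so 731 is a quadratic residue mod 523.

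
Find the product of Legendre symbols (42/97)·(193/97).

-1

By multiplicativity, (42·193/97) = (42/97)·(193/97).
First factor (42/97):
Factor out 2: 42 = 2·21. Since 97 ≡ 1 (mod 8), (2/97) = +1. Now have (21/97).
21 ≡ 1 (mod 4), so quadratic reciprocity gives (21/97) = (97/21). Reduce: 97 ≡ 13 (mod 21). Now have (13/21).
13 ≡ 1 (mod 4), so quadratic reciprocity gives (13/21) = (21/13). Reduce: 21 ≡ 8 (mod 13). Now have (8/13).
Factor out 2: 8 = 2^3. Since 13 ≡ 5 (mod 8), (2/13) = -1, and (2/13)^3 = -1. Now have -(1/13).
(1/13) = 1. Collecting the sign factors: -1.
Second factor (193/97):
Reduce the numerator: 193 ≡ 96 (mod 97), so (193/97) = (96/97).
Factor out 2: 96 = 2^5·3. Since 97 ≡ 1 (mod 8), (2/97) = +1, and (2/97)^5 = +1. Now have (3/97).
97 ≡ 1 (mod 4), so quadratic reciprocity gives (3/97) = (97/3). Reduce: 97 ≡ 1 (mod 3). Now have (1/3).
(1/3) = 1. Collecting the sign factors: 1.
Product: (-1)·(1) = -1.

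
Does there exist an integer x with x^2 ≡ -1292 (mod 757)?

Reduce the numerator: -1292 ≡ 222 (mod 757), so (-1292/757) = (222/757).
Factor out 2: 222 = 2·111. Since 757 ≡ 5 (mod 8), (2/757) = -1. Now have -(111/757).
757 ≡ 1 (mod 4), so quadratic reciprocity gives (111/757) = (757/111). Reduce: 757 ≡ 91 (mod 111). Now have -(91/111).
Both 91 ≡ 3 and 111 ≡ 3 (mod 4), so reciprocity gives (91/111) = -(111/91). Reduce: 111 ≡ 20 (mod 91). Now have (20/91).
Factor out 2: 20 = 2^2·5. Since 91 ≡ 3 (mod 8), (2/91) = -1, and (2/91)^2 = +1. Now have (5/91).
5 ≡ 1 (mod 4), so quadratic reciprocity gives (5/91) = (91/5). Reduce: 91 ≡ 1 (mod 5). Now have (1/5).
(1/5) = 1. Collecting the sign factors: 1.
The Legendre symbol is 1, so x^2 ≡ -1292 (mod 757) has solution.

yes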